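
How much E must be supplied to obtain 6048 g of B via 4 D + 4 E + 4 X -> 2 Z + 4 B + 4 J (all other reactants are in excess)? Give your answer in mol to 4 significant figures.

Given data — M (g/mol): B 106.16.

n(B) = 6048 / 106.16 = 56.97 mol
n(E) = (4/4) × 56.97 = 56.97 mol

56.97 mol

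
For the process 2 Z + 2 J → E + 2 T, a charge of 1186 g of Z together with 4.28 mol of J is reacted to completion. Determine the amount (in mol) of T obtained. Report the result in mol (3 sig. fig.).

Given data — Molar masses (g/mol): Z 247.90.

n(Z) = 1186 / 247.90 = 4.784 mol
n(J) = 4.280 mol
n/ν for Z = 4.784/2 = 2.392
n/ν for J = 4.280/2 = 2.140
Smallest n/ν is J → limiting reagent.
n(T) = (2/2) × 4.280 = 4.280 mol

4.28 mol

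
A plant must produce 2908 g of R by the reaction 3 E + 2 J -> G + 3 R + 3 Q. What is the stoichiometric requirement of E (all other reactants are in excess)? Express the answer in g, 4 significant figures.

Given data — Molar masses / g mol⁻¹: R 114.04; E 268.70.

n(R) = 2908 / 114.04 = 25.50 mol
n(E) = (3/3) × 25.50 = 25.50 mol
mass = 25.50 × 268.70 = 6852 g

6852 g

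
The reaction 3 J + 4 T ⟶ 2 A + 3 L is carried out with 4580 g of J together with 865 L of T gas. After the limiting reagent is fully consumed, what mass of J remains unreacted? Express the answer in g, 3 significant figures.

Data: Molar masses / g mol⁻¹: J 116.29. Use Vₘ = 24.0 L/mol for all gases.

1440 g

n(J) = 4580 / 116.29 = 39.38 mol
n(T) = 865.0 / 24.0 = 36.04 mol
n/ν for J = 39.38/3 = 13.13
n/ν for T = 36.04/4 = 9.010
Smallest n/ν is T → limiting reagent.
J consumed = (3/4) × 36.04 = 27.03 mol
J remaining = 39.38 − 27.03 = 12.35 mol
mass = 12.35 × 116.29 = 1436 g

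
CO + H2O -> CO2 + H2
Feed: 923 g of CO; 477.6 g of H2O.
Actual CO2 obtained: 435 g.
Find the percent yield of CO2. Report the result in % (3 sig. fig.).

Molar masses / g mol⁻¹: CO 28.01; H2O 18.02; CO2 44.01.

n(CO) = 923.0 / 28.01 = 32.95 mol
n(H2O) = 477.6 / 18.02 = 26.50 mol
n/ν for CO = 32.95/1 = 32.95
n/ν for H2O = 26.50/1 = 26.50
Smallest n/ν is H2O → limiting reagent.
theoretical n(CO2) = (1/1) × 26.50 = 26.50 mol → 1166 g
% yield = 435 / 1166 × 100 = 37.31 %

37.3 %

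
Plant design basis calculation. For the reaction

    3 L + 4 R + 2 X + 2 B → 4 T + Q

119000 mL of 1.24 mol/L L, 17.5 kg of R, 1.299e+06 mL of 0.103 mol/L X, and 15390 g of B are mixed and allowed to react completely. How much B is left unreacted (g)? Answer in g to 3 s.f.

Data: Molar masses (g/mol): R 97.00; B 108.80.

n(L) = 1.24 × 119000/1000 = 147.6 mol
n(R) = 17.50×1000 / 97.00 = 180.4 mol
n(X) = 0.103 × 1.299e+06/1000 = 133.8 mol
n(B) = 15390 / 108.80 = 141.5 mol
n/ν for L = 147.6/3 = 49.20
n/ν for R = 180.4/4 = 45.10
n/ν for X = 133.8/2 = 66.90
n/ν for B = 141.5/2 = 70.75
Smallest n/ν is R → limiting reagent.
B consumed = (2/4) × 180.4 = 90.20 mol
B remaining = 141.5 − 90.20 = 51.30 mol
mass = 51.30 × 108.80 = 5581 g

5580 g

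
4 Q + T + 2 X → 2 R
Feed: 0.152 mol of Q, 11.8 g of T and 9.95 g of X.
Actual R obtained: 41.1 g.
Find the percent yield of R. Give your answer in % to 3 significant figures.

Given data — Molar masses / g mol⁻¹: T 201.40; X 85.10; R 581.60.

93.0 %

n(Q) = 0.1520 mol
n(T) = 11.80 / 201.40 = 0.05859 mol
n(X) = 9.950 / 85.10 = 0.1169 mol
n/ν for Q = 0.1520/4 = 0.03800
n/ν for T = 0.05859/1 = 0.05859
n/ν for X = 0.1169/2 = 0.05845
Smallest n/ν is Q → limiting reagent.
theoretical n(R) = (2/4) × 0.1520 = 0.07600 mol → 44.20 g
% yield = 41.1 / 44.20 × 100 = 92.99 %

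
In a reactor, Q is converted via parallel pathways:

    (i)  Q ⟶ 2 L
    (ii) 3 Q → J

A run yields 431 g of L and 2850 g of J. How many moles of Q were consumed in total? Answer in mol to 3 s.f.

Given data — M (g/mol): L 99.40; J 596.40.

n(L) = 431 / 99.40 = 4.336 mol
n(J) = 2850 / 596.40 = 4.779 mol
n(Q) via (i) = (1/2)×4.336 = 2.168 mol
n(Q) via (ii) = (3/1)×4.779 = 14.34 mol
total n(Q) = 2.168 + 14.34 = 16.51 mol

16.5 mol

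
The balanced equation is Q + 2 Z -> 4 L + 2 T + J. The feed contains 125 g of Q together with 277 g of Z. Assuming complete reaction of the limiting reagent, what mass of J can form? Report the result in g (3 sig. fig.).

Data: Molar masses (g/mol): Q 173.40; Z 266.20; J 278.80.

145 g

n(Q) = 125.0 / 173.40 = 0.7209 mol
n(Z) = 277.0 / 266.20 = 1.041 mol
n/ν for Q = 0.7209/1 = 0.7209
n/ν for Z = 1.041/2 = 0.5205
Smallest n/ν is Z → limiting reagent.
n(J) = (1/2) × 1.041 = 0.5205 mol
mass = 0.5205 × 278.80 = 145.1 g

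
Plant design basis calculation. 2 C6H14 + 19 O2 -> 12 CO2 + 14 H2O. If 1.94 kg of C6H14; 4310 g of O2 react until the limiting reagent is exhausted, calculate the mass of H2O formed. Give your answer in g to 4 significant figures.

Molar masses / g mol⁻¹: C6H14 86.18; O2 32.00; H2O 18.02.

1788 g

n(C6H14) = 1.940×1000 / 86.18 = 22.51 mol
n(O2) = 4310 / 32.00 = 134.7 mol
n/ν for C6H14 = 22.51/2 = 11.26
n/ν for O2 = 134.7/19 = 7.089
Smallest n/ν is O2 → limiting reagent.
n(H2O) = (14/19) × 134.7 = 99.25 mol
mass = 99.25 × 18.02 = 1788 g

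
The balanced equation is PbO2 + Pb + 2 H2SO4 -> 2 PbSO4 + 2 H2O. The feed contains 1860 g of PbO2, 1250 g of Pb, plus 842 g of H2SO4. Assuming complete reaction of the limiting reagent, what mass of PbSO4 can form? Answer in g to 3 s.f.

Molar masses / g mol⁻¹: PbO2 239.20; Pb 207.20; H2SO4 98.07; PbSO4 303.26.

2600 g

n(PbO2) = 1860 / 239.20 = 7.776 mol
n(Pb) = 1250 / 207.20 = 6.033 mol
n(H2SO4) = 842.0 / 98.07 = 8.586 mol
n/ν → PbO2: 7.776, Pb: 6.033, H2SO4: 4.293; H2SO4 is limiting.
n(PbSO4) = (2/2) × 8.586 = 8.586 mol
mass = 8.586 × 303.26 = 2604 g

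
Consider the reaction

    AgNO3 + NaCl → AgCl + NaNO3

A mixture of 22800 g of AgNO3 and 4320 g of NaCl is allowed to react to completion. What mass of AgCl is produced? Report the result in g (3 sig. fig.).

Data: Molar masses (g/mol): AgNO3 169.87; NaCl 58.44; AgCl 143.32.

n(AgNO3) = 22800 / 169.87 = 134.2 mol
n(NaCl) = 4320 / 58.44 = 73.92 mol
n/ν for AgNO3 = 134.2/1 = 134.2
n/ν for NaCl = 73.92/1 = 73.92
Smallest n/ν is NaCl → limiting reagent.
n(AgCl) = (1/1) × 73.92 = 73.92 mol
mass = 73.92 × 143.32 = 10590 g

10600 g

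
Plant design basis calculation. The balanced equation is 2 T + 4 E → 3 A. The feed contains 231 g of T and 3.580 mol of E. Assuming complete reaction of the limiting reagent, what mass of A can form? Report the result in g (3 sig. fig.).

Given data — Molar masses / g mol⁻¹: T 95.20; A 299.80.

n(T) = 231.0 / 95.20 = 2.426 mol
n(E) = 3.580 mol
n/ν for T = 2.426/2 = 1.213
n/ν for E = 3.580/4 = 0.8950
Smallest n/ν is E → limiting reagent.
n(A) = (3/4) × 3.580 = 2.685 mol
mass = 2.685 × 299.80 = 805.0 g

805 g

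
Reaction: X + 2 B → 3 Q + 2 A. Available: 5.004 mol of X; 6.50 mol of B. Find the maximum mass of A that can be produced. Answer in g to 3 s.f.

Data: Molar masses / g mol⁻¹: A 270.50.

1760 g

n(X) = 5.004 mol
n(B) = 6.500 mol
n/ν for X = 5.004/1 = 5.004
n/ν for B = 6.500/2 = 3.250
Smallest n/ν is B → limiting reagent.
n(A) = (2/2) × 6.500 = 6.500 mol
mass = 6.500 × 270.50 = 1758 g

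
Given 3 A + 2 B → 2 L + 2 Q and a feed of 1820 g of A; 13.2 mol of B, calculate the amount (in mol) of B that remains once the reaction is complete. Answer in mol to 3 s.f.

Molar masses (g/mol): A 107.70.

n(A) = 1820 / 107.70 = 16.90 mol
n(B) = 13.20 mol
n/ν for A = 16.90/3 = 5.633
n/ν for B = 13.20/2 = 6.600
Smallest n/ν is A → limiting reagent.
B consumed = (2/3) × 16.90 = 11.27 mol
B remaining = 13.20 − 11.27 = 1.930 mol

1.93 mol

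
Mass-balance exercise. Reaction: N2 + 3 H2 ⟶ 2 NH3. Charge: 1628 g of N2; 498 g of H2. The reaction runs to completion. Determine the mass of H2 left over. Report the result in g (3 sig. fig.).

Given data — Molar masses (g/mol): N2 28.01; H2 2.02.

n(N2) = 1628 / 28.01 = 58.12 mol
n(H2) = 498.0 / 2.02 = 246.5 mol
n/ν for N2 = 58.12/1 = 58.12
n/ν for H2 = 246.5/3 = 82.17
Smallest n/ν is N2 → limiting reagent.
H2 consumed = (3/1) × 58.12 = 174.4 mol
H2 remaining = 246.5 − 174.4 = 72.10 mol
mass = 72.10 × 2.02 = 145.6 g

146 g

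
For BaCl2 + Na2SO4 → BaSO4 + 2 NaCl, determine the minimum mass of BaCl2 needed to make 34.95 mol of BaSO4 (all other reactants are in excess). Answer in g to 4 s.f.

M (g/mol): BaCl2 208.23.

7278 g

n(BaSO4) = 34.95 mol
n(BaCl2) = (1/1) × 34.95 = 34.95 mol
mass = 34.95 × 208.23 = 7278 g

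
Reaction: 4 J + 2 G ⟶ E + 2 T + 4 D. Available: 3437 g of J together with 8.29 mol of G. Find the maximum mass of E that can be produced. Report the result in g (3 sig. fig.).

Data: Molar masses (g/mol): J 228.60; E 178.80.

672 g

n(J) = 3437 / 228.60 = 15.03 mol
n(G) = 8.290 mol
n/ν → J: 3.758, G: 4.145; J is limiting.
n(E) = (1/4) × 15.03 = 3.758 mol
mass = 3.758 × 178.80 = 671.9 g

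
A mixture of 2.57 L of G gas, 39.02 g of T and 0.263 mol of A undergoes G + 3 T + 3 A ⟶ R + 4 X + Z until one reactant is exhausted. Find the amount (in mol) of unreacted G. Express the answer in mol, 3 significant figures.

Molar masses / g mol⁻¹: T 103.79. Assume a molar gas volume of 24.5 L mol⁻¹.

n(G) = 2.570 / 24.5 = 0.1049 mol
n(T) = 39.02 / 103.79 = 0.3760 mol
n(A) = 0.2630 mol
n/ν for G = 0.1049/1 = 0.1049
n/ν for T = 0.3760/3 = 0.1253
n/ν for A = 0.2630/3 = 0.08767
Smallest n/ν is A → limiting reagent.
G consumed = (1/3) × 0.2630 = 0.08767 mol
G remaining = 0.1049 − 0.08767 = 0.01723 mol

0.0172 mol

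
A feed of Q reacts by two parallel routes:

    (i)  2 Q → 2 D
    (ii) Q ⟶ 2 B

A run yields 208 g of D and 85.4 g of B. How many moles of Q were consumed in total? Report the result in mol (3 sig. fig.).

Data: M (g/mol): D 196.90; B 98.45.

1.49 mol

n(D) = 208 / 196.90 = 1.056 mol
n(B) = 85.4 / 98.45 = 0.8674 mol
n(Q) via (i) = (2/2)×1.056 = 1.056 mol
n(Q) via (ii) = (1/2)×0.8674 = 0.4337 mol
total n(Q) = 1.056 + 0.4337 = 1.490 mol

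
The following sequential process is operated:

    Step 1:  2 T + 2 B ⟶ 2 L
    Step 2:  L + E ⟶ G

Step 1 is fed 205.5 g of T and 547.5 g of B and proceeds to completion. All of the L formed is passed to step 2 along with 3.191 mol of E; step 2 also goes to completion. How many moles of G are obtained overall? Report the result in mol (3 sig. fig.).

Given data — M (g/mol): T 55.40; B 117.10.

3.19 mol

Step 1:
n(T) = 205.5 / 55.40 = 3.709 mol
n(B) = 547.5 / 117.10 = 4.675 mol
n/ν for T = 3.709/2 = 1.855
n/ν for B = 4.675/2 = 2.338
Smallest n/ν is T → limiting reagent.
n(L) produced = (2/2) × 3.709 = 3.709 mol
Step 2:
n(L) available = 3.709 mol
n(E) = 3.191 mol
n/ν for L = 3.709/1 = 3.709
n/ν for E = 3.191/1 = 3.191
Smallest n/ν is E → limiting reagent.
n(G) = (1/1) × 3.191 = 3.191 mol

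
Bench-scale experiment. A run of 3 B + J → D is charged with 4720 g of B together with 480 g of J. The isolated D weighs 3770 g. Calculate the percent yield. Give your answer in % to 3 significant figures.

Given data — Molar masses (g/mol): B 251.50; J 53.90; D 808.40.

n(B) = 4720 / 251.50 = 18.77 mol
n(J) = 480.0 / 53.90 = 8.905 mol
n/ν → B: 6.257, J: 8.905; B is limiting.
theoretical n(D) = (1/3) × 18.77 = 6.257 mol → 5058 g
% yield = 3770 / 5058 × 100 = 74.54 %

74.5 %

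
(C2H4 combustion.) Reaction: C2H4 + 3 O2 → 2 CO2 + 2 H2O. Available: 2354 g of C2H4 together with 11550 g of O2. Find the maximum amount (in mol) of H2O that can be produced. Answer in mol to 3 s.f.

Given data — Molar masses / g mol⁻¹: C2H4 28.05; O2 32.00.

n(C2H4) = 2354 / 28.05 = 83.92 mol
n(O2) = 11550 / 32.00 = 360.9 mol
n/ν for C2H4 = 83.92/1 = 83.92
n/ν for O2 = 360.9/3 = 120.3
Smallest n/ν is C2H4 → limiting reagent.
n(H2O) = (2/1) × 83.92 = 167.8 mol

168 mol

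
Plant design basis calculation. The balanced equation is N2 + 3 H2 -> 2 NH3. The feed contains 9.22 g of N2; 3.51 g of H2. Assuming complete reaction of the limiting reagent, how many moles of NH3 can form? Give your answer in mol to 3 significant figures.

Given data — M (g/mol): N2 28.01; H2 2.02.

n(N2) = 9.220 / 28.01 = 0.3292 mol
n(H2) = 3.510 / 2.02 = 1.738 mol
n/ν → N2: 0.3292, H2: 0.5793; N2 is limiting.
n(NH3) = (2/1) × 0.3292 = 0.6584 mol

0.658 mol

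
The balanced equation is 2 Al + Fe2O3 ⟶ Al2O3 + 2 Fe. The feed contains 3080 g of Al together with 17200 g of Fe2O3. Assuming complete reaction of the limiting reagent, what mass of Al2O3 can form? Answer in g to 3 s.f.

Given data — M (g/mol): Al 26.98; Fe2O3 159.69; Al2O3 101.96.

n(Al) = 3080 / 26.98 = 114.2 mol
n(Fe2O3) = 17200 / 159.69 = 107.7 mol
n/ν for Al = 114.2/2 = 57.10
n/ν for Fe2O3 = 107.7/1 = 107.7
Smallest n/ν is Al → limiting reagent.
n(Al2O3) = (1/2) × 114.2 = 57.10 mol
mass = 57.10 × 101.96 = 5822 g

5820 g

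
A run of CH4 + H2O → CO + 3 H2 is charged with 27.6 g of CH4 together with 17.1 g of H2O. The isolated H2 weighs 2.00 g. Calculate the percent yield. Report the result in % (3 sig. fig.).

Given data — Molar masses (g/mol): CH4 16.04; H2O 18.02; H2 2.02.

n(CH4) = 27.60 / 16.04 = 1.721 mol
n(H2O) = 17.10 / 18.02 = 0.9489 mol
n/ν → CH4: 1.721, H2O: 0.9489; H2O is limiting.
theoretical n(H2) = (3/1) × 0.9489 = 2.847 mol → 5.751 g
% yield = 2.00 / 5.751 × 100 = 34.78 %

34.8 %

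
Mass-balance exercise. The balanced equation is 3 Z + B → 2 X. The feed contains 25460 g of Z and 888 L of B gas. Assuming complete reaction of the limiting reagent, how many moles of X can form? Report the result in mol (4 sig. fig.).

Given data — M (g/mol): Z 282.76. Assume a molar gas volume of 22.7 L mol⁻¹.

n(Z) = 25460 / 282.76 = 90.04 mol
n(B) = 888.0 / 22.7 = 39.12 mol
n/ν for Z = 90.04/3 = 30.01
n/ν for B = 39.12/1 = 39.12
Smallest n/ν is Z → limiting reagent.
n(X) = (2/3) × 90.04 = 60.03 mol

60.03 mol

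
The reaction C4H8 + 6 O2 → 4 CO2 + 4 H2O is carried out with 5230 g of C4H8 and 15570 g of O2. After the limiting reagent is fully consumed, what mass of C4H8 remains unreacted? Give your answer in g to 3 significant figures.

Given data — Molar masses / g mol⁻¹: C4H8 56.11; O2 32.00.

n(C4H8) = 5230 / 56.11 = 93.21 mol
n(O2) = 15570 / 32.00 = 486.6 mol
n/ν for C4H8 = 93.21/1 = 93.21
n/ν for O2 = 486.6/6 = 81.10
Smallest n/ν is O2 → limiting reagent.
C4H8 consumed = (1/6) × 486.6 = 81.10 mol
C4H8 remaining = 93.21 − 81.10 = 12.11 mol
mass = 12.11 × 56.11 = 679.5 g

680 g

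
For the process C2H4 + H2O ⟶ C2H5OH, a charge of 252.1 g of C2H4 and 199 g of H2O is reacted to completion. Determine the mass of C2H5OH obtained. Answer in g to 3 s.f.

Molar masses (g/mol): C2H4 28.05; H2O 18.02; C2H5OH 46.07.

414 g

n(C2H4) = 252.1 / 28.05 = 8.988 mol
n(H2O) = 199.0 / 18.02 = 11.04 mol
n/ν for C2H4 = 8.988/1 = 8.988
n/ν for H2O = 11.04/1 = 11.04
Smallest n/ν is C2H4 → limiting reagent.
n(C2H5OH) = (1/1) × 8.988 = 8.988 mol
mass = 8.988 × 46.07 = 414.1 g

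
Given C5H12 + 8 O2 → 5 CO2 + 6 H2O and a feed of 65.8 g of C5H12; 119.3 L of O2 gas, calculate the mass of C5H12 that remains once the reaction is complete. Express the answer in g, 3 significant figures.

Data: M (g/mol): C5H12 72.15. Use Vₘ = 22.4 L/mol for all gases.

17.8 g

n(C5H12) = 65.80 / 72.15 = 0.9120 mol
n(O2) = 119.3 / 22.4 = 5.326 mol
n/ν → C5H12: 0.9120, O2: 0.6658; O2 is limiting.
C5H12 consumed = (1/8) × 5.326 = 0.6658 mol
C5H12 remaining = 0.9120 − 0.6658 = 0.2462 mol
mass = 0.2462 × 72.15 = 17.76 g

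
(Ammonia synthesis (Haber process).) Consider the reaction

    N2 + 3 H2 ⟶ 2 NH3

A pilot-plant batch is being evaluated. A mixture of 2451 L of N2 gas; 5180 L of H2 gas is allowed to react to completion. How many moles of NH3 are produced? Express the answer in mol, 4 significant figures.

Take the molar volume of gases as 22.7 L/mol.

n(N2) = 2451 / 22.7 = 108.0 mol
n(H2) = 5180 / 22.7 = 228.2 mol
n/ν for N2 = 108.0/1 = 108.0
n/ν for H2 = 228.2/3 = 76.07
Smallest n/ν is H2 → limiting reagent.
n(NH3) = (2/3) × 228.2 = 152.1 mol

152.1 mol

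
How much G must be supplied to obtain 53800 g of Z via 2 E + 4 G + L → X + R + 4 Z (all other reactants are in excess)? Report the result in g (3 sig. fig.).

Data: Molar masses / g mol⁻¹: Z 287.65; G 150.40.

n(Z) = 53800 / 287.65 = 187.0 mol
n(G) = (4/4) × 187.0 = 187.0 mol
mass = 187.0 × 150.40 = 28120 g

28100 g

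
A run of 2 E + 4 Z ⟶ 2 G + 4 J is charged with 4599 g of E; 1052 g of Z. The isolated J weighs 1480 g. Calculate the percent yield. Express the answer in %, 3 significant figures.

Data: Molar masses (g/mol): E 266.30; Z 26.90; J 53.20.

80.5 %

n(E) = 4599 / 266.30 = 17.27 mol
n(Z) = 1052 / 26.90 = 39.11 mol
n/ν for E = 17.27/2 = 8.635
n/ν for Z = 39.11/4 = 9.778
Smallest n/ν is E → limiting reagent.
theoretical n(J) = (4/2) × 17.27 = 34.54 mol → 1838 g
% yield = 1480 / 1838 × 100 = 80.52 %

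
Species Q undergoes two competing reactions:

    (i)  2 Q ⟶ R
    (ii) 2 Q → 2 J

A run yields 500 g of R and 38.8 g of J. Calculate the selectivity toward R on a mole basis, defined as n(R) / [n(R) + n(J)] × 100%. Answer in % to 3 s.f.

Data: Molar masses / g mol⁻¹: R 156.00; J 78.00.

86.6 %

n(R) = 500 / 156.00 = 3.205 mol
n(J) = 38.8 / 78.00 = 0.4974 mol
selectivity = 3.205/(3.205+0.4974) × 100 = 86.57 %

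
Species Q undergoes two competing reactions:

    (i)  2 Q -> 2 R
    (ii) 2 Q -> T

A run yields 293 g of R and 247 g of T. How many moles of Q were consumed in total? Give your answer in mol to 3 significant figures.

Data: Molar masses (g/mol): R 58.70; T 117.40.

n(R) = 293 / 58.70 = 4.991 mol
n(T) = 247 / 117.40 = 2.104 mol
n(Q) via (i) = (2/2)×4.991 = 4.991 mol
n(Q) via (ii) = (2/1)×2.104 = 4.208 mol
total n(Q) = 4.991 + 4.208 = 9.199 mol

9.20 mol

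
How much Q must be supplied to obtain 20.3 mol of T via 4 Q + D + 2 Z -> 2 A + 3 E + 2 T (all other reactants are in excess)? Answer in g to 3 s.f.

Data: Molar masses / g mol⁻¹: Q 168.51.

n(T) = 20.30 mol
n(Q) = (4/2) × 20.30 = 40.60 mol
mass = 40.60 × 168.51 = 6842 g

6840 g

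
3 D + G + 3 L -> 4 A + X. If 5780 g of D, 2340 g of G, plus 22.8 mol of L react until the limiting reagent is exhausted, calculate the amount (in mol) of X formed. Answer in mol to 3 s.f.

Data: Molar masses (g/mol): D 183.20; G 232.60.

7.60 mol

n(D) = 5780 / 183.20 = 31.55 mol
n(G) = 2340 / 232.60 = 10.06 mol
n(L) = 22.80 mol
n/ν → D: 10.52, G: 10.06, L: 7.600; L is limiting.
n(X) = (1/3) × 22.80 = 7.600 mol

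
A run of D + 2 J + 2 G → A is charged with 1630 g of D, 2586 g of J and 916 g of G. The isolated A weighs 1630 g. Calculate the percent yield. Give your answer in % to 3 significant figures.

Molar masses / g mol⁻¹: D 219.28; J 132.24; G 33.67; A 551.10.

39.8 %

n(D) = 1630 / 219.28 = 7.433 mol
n(J) = 2586 / 132.24 = 19.56 mol
n(G) = 916.0 / 33.67 = 27.21 mol
n/ν → D: 7.433, J: 9.780, G: 13.61; D is limiting.
theoretical n(A) = (1/1) × 7.433 = 7.433 mol → 4096 g
% yield = 1630 / 4096 × 100 = 39.79 %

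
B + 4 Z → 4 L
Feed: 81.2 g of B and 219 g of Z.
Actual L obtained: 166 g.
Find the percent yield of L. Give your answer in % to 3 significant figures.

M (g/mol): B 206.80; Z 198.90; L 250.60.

60.2 %

n(B) = 81.20 / 206.80 = 0.3926 mol
n(Z) = 219.0 / 198.90 = 1.101 mol
n/ν → B: 0.3926, Z: 0.2753; Z is limiting.
theoretical n(L) = (4/4) × 1.101 = 1.101 mol → 275.9 g
% yield = 166 / 275.9 × 100 = 60.17 %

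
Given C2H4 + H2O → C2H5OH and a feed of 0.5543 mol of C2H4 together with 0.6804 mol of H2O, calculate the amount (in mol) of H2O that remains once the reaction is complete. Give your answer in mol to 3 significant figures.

0.126 mol

n(C2H4) = 0.5543 mol
n(H2O) = 0.6804 mol
n/ν for C2H4 = 0.5543/1 = 0.5543
n/ν for H2O = 0.6804/1 = 0.6804
Smallest n/ν is C2H4 → limiting reagent.
H2O consumed = (1/1) × 0.5543 = 0.5543 mol
H2O remaining = 0.6804 − 0.5543 = 0.1261 mol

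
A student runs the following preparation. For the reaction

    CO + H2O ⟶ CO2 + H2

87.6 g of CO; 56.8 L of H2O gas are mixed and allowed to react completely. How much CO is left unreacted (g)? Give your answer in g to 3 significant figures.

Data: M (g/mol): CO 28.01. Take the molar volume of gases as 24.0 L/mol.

n(CO) = 87.60 / 28.01 = 3.127 mol
n(H2O) = 56.80 / 24.0 = 2.367 mol
n/ν for CO = 3.127/1 = 3.127
n/ν for H2O = 2.367/1 = 2.367
Smallest n/ν is H2O → limiting reagent.
CO consumed = (1/1) × 2.367 = 2.367 mol
CO remaining = 3.127 − 2.367 = 0.7600 mol
mass = 0.7600 × 28.01 = 21.29 g

21.3 g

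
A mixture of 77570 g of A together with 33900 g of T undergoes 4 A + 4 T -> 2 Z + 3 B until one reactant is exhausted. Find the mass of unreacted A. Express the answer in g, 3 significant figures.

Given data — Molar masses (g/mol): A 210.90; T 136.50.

25200 g

n(A) = 77570 / 210.90 = 367.8 mol
n(T) = 33900 / 136.50 = 248.4 mol
n/ν → A: 91.95, T: 62.10; T is limiting.
A consumed = (4/4) × 248.4 = 248.4 mol
A remaining = 367.8 − 248.4 = 119.4 mol
mass = 119.4 × 210.90 = 25180 g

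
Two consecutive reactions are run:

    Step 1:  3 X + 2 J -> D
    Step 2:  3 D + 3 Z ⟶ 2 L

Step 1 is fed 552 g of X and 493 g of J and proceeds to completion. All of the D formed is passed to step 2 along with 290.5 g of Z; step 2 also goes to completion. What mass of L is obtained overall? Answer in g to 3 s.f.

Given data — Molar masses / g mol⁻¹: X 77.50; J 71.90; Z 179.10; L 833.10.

Step 1:
n(X) = 552.0 / 77.50 = 7.123 mol
n(J) = 493.0 / 71.90 = 6.857 mol
n/ν for X = 7.123/3 = 2.374
n/ν for J = 6.857/2 = 3.429
Smallest n/ν is X → limiting reagent.
n(D) produced = (1/3) × 7.123 = 2.374 mol
Step 2:
n(D) available = 2.374 mol
n(Z) = 290.5 / 179.10 = 1.622 mol
n/ν for D = 2.374/3 = 0.7913
n/ν for Z = 1.622/3 = 0.5407
Smallest n/ν is Z → limiting reagent.
n(L) = (2/3) × 1.622 = 1.081 mol
mass = 1.081 × 833.10 = 900.6 g

901 g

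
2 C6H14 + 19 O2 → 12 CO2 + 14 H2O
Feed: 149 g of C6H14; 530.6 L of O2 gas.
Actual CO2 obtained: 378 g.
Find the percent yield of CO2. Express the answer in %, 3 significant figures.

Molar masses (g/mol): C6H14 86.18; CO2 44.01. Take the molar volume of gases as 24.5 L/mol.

82.8 %

n(C6H14) = 149.0 / 86.18 = 1.729 mol
n(O2) = 530.6 / 24.5 = 21.66 mol
n/ν → C6H14: 0.8645, O2: 1.140; C6H14 is limiting.
theoretical n(CO2) = (12/2) × 1.729 = 10.37 mol → 456.4 g
% yield = 378 / 456.4 × 100 = 82.82 %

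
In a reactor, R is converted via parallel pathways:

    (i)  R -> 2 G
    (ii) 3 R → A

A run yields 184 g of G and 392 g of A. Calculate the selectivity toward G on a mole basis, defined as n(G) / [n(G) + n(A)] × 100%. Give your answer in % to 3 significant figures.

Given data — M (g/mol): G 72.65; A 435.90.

n(G) = 184 / 72.65 = 2.533 mol
n(A) = 392 / 435.90 = 0.8993 mol
selectivity = 2.533/(2.533+0.8993) × 100 = 73.80 %

73.8 %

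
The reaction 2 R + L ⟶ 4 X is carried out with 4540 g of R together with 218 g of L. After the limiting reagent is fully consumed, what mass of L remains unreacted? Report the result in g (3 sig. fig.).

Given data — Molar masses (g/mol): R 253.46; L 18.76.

50.0 g

n(R) = 4540 / 253.46 = 17.91 mol
n(L) = 218.0 / 18.76 = 11.62 mol
n/ν → R: 8.955, L: 11.62; R is limiting.
L consumed = (1/2) × 17.91 = 8.955 mol
L remaining = 11.62 − 8.955 = 2.665 mol
mass = 2.665 × 18.76 = 50.00 g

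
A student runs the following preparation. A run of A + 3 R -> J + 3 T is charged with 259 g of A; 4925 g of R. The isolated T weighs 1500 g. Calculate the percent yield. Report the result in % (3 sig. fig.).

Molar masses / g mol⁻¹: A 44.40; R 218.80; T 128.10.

66.9 %

n(A) = 259.0 / 44.40 = 5.833 mol
n(R) = 4925 / 218.80 = 22.51 mol
n/ν → A: 5.833, R: 7.503; A is limiting.
theoretical n(T) = (3/1) × 5.833 = 17.50 mol → 2242 g
% yield = 1500 / 2242 × 100 = 66.90 %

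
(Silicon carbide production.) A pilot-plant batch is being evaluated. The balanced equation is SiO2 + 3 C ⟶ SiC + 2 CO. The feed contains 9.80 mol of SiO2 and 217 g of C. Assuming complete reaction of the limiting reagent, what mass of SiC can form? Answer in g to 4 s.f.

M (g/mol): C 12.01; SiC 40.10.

n(SiO2) = 9.800 mol
n(C) = 217.0 / 12.01 = 18.07 mol
n/ν → SiO2: 9.800, C: 6.023; C is limiting.
n(SiC) = (1/3) × 18.07 = 6.023 mol
mass = 6.023 × 40.10 = 241.5 g

241.5 g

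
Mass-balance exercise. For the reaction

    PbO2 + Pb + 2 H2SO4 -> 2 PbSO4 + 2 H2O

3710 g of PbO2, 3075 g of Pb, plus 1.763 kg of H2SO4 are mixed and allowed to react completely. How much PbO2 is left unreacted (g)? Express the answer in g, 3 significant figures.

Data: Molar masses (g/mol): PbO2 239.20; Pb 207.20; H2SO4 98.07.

n(PbO2) = 3710 / 239.20 = 15.51 mol
n(Pb) = 3075 / 207.20 = 14.84 mol
n(H2SO4) = 1.763×1000 / 98.07 = 17.98 mol
n/ν for PbO2 = 15.51/1 = 15.51
n/ν for Pb = 14.84/1 = 14.84
n/ν for H2SO4 = 17.98/2 = 8.990
Smallest n/ν is H2SO4 → limiting reagent.
PbO2 consumed = (1/2) × 17.98 = 8.990 mol
PbO2 remaining = 15.51 − 8.990 = 6.520 mol
mass = 6.520 × 239.20 = 1560 g

1560 g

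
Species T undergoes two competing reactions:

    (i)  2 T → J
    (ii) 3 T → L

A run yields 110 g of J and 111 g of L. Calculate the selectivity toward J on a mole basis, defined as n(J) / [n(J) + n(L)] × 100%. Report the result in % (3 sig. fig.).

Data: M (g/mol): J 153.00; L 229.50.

n(J) = 110 / 153.00 = 0.7190 mol
n(L) = 111 / 229.50 = 0.4837 mol
selectivity = 0.7190/(0.7190+0.4837) × 100 = 59.78 %

59.8 %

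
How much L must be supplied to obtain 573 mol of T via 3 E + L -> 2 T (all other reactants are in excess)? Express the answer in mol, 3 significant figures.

287 mol

n(T) = 573.0 mol
n(L) = (1/2) × 573.0 = 286.5 mol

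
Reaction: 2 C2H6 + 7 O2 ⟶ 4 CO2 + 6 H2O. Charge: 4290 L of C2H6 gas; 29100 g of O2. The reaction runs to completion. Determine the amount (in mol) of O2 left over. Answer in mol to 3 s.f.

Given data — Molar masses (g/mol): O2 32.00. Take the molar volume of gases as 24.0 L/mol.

n(C2H6) = 4290 / 24.0 = 178.8 mol
n(O2) = 29100 / 32.00 = 909.4 mol
n/ν for C2H6 = 178.8/2 = 89.40
n/ν for O2 = 909.4/7 = 129.9
Smallest n/ν is C2H6 → limiting reagent.
O2 consumed = (7/2) × 178.8 = 625.8 mol
O2 remaining = 909.4 − 625.8 = 283.6 mol

284 mol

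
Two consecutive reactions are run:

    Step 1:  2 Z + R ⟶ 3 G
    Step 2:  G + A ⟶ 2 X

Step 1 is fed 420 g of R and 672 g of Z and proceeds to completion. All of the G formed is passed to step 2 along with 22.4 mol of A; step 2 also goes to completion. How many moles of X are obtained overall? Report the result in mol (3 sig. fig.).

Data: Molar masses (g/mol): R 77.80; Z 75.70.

26.6 mol

Step 1:
n(R) = 420.0 / 77.80 = 5.398 mol
n(Z) = 672.0 / 75.70 = 8.877 mol
n/ν for R = 5.398/1 = 5.398
n/ν for Z = 8.877/2 = 4.439
Smallest n/ν is Z → limiting reagent.
n(G) produced = (3/2) × 8.877 = 13.32 mol
Step 2:
n(G) available = 13.32 mol
n(A) = 22.40 mol
n/ν for G = 13.32/1 = 13.32
n/ν for A = 22.40/1 = 22.40
Smallest n/ν is G → limiting reagent.
n(X) = (2/1) × 13.32 = 26.64 mol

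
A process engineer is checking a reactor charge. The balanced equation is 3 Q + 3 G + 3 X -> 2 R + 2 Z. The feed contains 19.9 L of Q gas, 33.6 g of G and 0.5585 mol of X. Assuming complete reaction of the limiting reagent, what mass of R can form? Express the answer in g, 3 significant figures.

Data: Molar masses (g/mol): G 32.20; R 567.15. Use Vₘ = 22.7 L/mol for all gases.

211 g

n(Q) = 19.90 / 22.7 = 0.8767 mol
n(G) = 33.60 / 32.20 = 1.043 mol
n(X) = 0.5585 mol
n/ν for Q = 0.8767/3 = 0.2922
n/ν for G = 1.043/3 = 0.3477
n/ν for X = 0.5585/3 = 0.1862
Smallest n/ν is X → limiting reagent.
n(R) = (2/3) × 0.5585 = 0.3723 mol
mass = 0.3723 × 567.15 = 211.1 g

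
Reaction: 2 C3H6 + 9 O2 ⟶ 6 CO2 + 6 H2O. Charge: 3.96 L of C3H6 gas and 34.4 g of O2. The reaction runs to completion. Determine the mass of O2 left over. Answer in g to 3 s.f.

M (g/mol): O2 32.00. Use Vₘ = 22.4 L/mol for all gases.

8.94 g

n(C3H6) = 3.960 / 22.4 = 0.1768 mol
n(O2) = 34.40 / 32.00 = 1.075 mol
n/ν for C3H6 = 0.1768/2 = 0.08840
n/ν for O2 = 1.075/9 = 0.1194
Smallest n/ν is C3H6 → limiting reagent.
O2 consumed = (9/2) × 0.1768 = 0.7956 mol
O2 remaining = 1.075 − 0.7956 = 0.2794 mol
mass = 0.2794 × 32.00 = 8.941 g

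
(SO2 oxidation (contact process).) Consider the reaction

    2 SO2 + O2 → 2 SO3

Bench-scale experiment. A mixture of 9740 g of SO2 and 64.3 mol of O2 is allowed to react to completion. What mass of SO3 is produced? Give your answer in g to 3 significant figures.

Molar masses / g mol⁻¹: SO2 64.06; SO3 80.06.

n(SO2) = 9740 / 64.06 = 152.0 mol
n(O2) = 64.30 mol
n/ν for SO2 = 152.0/2 = 76.00
n/ν for O2 = 64.30/1 = 64.30
Smallest n/ν is O2 → limiting reagent.
n(SO3) = (2/1) × 64.30 = 128.6 mol
mass = 128.6 × 80.06 = 10300 g

10300 g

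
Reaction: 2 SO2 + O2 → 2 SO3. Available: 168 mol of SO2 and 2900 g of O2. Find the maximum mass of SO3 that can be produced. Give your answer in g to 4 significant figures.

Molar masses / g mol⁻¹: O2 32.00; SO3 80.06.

n(SO2) = 168.0 mol
n(O2) = 2900 / 32.00 = 90.63 mol
n/ν for SO2 = 168.0/2 = 84.00
n/ν for O2 = 90.63/1 = 90.63
Smallest n/ν is SO2 → limiting reagent.
n(SO3) = (2/2) × 168.0 = 168.0 mol
mass = 168.0 × 80.06 = 13450 g

13450 g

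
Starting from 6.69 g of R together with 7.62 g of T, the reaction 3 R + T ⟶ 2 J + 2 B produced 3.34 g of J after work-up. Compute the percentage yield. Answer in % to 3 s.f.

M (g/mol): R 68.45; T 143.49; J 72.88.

n(R) = 6.690 / 68.45 = 0.09774 mol
n(T) = 7.620 / 143.49 = 0.05310 mol
n/ν for R = 0.09774/3 = 0.03258
n/ν for T = 0.05310/1 = 0.05310
Smallest n/ν is R → limiting reagent.
theoretical n(J) = (2/3) × 0.09774 = 0.06516 mol → 4.749 g
% yield = 3.34 / 4.749 × 100 = 70.33 %

70.3 %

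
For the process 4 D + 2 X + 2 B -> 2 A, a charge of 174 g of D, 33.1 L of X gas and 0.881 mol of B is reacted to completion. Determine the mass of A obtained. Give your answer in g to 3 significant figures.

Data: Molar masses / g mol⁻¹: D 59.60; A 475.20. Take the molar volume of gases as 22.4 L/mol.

n(D) = 174.0 / 59.60 = 2.919 mol
n(X) = 33.10 / 22.4 = 1.478 mol
n(B) = 0.8810 mol
n/ν → D: 0.7298, X: 0.7390, B: 0.4405; B is limiting.
n(A) = (2/2) × 0.8810 = 0.8810 mol
mass = 0.8810 × 475.20 = 418.7 g

419 g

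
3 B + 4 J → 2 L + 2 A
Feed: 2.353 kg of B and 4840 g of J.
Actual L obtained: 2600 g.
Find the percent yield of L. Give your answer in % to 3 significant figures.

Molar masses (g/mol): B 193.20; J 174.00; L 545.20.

58.7 %

n(B) = 2.353×1000 / 193.20 = 12.18 mol
n(J) = 4840 / 174.00 = 27.82 mol
n/ν → B: 4.060, J: 6.955; B is limiting.
theoretical n(L) = (2/3) × 12.18 = 8.120 mol → 4427 g
% yield = 2600 / 4427 × 100 = 58.73 %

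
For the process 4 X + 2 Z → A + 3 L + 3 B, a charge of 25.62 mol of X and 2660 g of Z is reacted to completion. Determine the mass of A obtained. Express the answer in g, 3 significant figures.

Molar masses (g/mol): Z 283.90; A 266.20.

1250 g

n(X) = 25.62 mol
n(Z) = 2660 / 283.90 = 9.369 mol
n/ν → X: 6.405, Z: 4.685; Z is limiting.
n(A) = (1/2) × 9.369 = 4.685 mol
mass = 4.685 × 266.20 = 1247 g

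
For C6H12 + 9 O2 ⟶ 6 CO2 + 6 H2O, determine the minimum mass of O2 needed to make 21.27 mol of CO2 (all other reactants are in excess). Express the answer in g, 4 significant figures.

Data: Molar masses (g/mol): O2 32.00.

n(CO2) = 21.27 mol
n(O2) = (9/6) × 21.27 = 31.91 mol
mass = 31.91 × 32.00 = 1021 g

1021 g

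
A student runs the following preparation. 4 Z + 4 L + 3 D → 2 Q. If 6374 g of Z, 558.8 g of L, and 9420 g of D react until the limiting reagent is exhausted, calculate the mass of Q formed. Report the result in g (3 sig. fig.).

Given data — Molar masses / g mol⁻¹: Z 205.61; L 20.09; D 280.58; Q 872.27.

12100 g

n(Z) = 6374 / 205.61 = 31.00 mol
n(L) = 558.8 / 20.09 = 27.81 mol
n(D) = 9420 / 280.58 = 33.57 mol
n/ν for Z = 31.00/4 = 7.750
n/ν for L = 27.81/4 = 6.953
n/ν for D = 33.57/3 = 11.19
Smallest n/ν is L → limiting reagent.
n(Q) = (2/4) × 27.81 = 13.91 mol
mass = 13.91 × 872.27 = 12130 g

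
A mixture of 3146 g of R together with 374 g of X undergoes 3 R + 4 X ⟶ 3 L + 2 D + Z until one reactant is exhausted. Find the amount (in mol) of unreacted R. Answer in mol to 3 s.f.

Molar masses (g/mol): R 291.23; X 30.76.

n(R) = 3146 / 291.23 = 10.80 mol
n(X) = 374.0 / 30.76 = 12.16 mol
n/ν for R = 10.80/3 = 3.600
n/ν for X = 12.16/4 = 3.040
Smallest n/ν is X → limiting reagent.
R consumed = (3/4) × 12.16 = 9.120 mol
R remaining = 10.80 − 9.120 = 1.680 mol

1.68 mol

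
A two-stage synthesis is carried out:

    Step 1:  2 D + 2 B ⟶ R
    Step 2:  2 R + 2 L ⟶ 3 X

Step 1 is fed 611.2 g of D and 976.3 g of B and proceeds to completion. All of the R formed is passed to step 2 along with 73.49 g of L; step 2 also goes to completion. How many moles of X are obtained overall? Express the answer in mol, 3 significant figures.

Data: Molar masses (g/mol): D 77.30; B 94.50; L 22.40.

Step 1:
n(D) = 611.2 / 77.30 = 7.907 mol
n(B) = 976.3 / 94.50 = 10.33 mol
n/ν for D = 7.907/2 = 3.954
n/ν for B = 10.33/2 = 5.165
Smallest n/ν is D → limiting reagent.
n(R) produced = (1/2) × 7.907 = 3.954 mol
Step 2:
n(R) available = 3.954 mol
n(L) = 73.49 / 22.40 = 3.281 mol
n/ν for R = 3.954/2 = 1.977
n/ν for L = 3.281/2 = 1.641
Smallest n/ν is L → limiting reagent.
n(X) = (3/2) × 3.281 = 4.922 mol

4.92 mol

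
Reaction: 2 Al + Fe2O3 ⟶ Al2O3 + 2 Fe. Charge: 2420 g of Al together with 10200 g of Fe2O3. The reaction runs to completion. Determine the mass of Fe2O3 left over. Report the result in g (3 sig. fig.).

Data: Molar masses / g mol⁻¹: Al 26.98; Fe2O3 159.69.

3040 g

n(Al) = 2420 / 26.98 = 89.70 mol
n(Fe2O3) = 10200 / 159.69 = 63.87 mol
n/ν for Al = 89.70/2 = 44.85
n/ν for Fe2O3 = 63.87/1 = 63.87
Smallest n/ν is Al → limiting reagent.
Fe2O3 consumed = (1/2) × 89.70 = 44.85 mol
Fe2O3 remaining = 63.87 − 44.85 = 19.02 mol
mass = 19.02 × 159.69 = 3037 g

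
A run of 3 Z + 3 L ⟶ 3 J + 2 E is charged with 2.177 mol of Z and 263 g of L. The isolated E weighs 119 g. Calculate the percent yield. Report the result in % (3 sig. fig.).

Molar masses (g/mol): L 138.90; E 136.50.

n(Z) = 2.177 mol
n(L) = 263.0 / 138.90 = 1.893 mol
n/ν → Z: 0.7257, L: 0.6310; L is limiting.
theoretical n(E) = (2/3) × 1.893 = 1.262 mol → 172.3 g
% yield = 119 / 172.3 × 100 = 69.07 %

69.1 %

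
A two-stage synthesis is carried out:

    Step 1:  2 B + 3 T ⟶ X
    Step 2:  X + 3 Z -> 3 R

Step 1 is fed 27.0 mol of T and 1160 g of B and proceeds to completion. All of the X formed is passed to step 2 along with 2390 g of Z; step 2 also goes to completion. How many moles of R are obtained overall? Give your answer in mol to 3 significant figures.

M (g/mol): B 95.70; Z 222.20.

Step 1:
n(T) = 27.00 mol
n(B) = 1160 / 95.70 = 12.12 mol
n/ν → T: 9.000, B: 6.060; B is limiting.
n(X) produced = (1/2) × 12.12 = 6.060 mol
Step 2:
n(X) available = 6.060 mol
n(Z) = 2390 / 222.20 = 10.76 mol
n/ν → X: 6.060, Z: 3.587; Z is limiting.
n(R) = (3/3) × 10.76 = 10.76 mol

10.8 mol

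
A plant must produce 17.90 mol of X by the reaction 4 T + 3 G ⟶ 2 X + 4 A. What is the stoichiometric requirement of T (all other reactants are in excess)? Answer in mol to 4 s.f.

n(X) = 17.90 mol
n(T) = (4/2) × 17.90 = 35.80 mol

35.80 mol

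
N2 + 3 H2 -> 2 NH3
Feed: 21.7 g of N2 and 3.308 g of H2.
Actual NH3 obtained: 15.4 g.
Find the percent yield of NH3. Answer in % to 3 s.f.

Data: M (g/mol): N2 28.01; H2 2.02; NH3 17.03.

n(N2) = 21.70 / 28.01 = 0.7747 mol
n(H2) = 3.308 / 2.02 = 1.638 mol
n/ν → N2: 0.7747, H2: 0.5460; H2 is limiting.
theoretical n(NH3) = (2/3) × 1.638 = 1.092 mol → 18.60 g
% yield = 15.4 / 18.60 × 100 = 82.80 %

82.8 %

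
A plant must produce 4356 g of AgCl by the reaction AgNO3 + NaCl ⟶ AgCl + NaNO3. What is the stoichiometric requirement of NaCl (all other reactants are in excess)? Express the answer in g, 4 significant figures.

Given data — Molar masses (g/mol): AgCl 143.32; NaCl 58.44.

n(AgCl) = 4356 / 143.32 = 30.39 mol
n(NaCl) = (1/1) × 30.39 = 30.39 mol
mass = 30.39 × 58.44 = 1776 g

1776 g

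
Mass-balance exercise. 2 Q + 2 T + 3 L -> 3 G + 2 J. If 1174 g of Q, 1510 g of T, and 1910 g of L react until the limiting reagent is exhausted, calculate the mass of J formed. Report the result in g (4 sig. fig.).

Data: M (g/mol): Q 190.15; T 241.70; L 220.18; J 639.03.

n(Q) = 1174 / 190.15 = 6.174 mol
n(T) = 1510 / 241.70 = 6.247 mol
n(L) = 1910 / 220.18 = 8.675 mol
n/ν → Q: 3.087, T: 3.124, L: 2.892; L is limiting.
n(J) = (2/3) × 8.675 = 5.783 mol
mass = 5.783 × 639.03 = 3696 g

3696 g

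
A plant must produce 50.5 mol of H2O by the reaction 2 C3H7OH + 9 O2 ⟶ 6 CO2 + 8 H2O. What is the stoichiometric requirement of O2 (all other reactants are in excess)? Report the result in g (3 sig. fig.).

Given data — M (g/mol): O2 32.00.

1820 g

n(H2O) = 50.50 mol
n(O2) = (9/8) × 50.50 = 56.81 mol
mass = 56.81 × 32.00 = 1818 g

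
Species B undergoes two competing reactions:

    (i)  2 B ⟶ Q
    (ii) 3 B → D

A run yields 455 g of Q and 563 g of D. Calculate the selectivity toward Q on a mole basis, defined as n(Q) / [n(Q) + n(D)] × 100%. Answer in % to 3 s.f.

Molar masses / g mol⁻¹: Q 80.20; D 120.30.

54.8 %

n(Q) = 455 / 80.20 = 5.673 mol
n(D) = 563 / 120.30 = 4.680 mol
selectivity = 5.673/(5.673+4.680) × 100 = 54.80 %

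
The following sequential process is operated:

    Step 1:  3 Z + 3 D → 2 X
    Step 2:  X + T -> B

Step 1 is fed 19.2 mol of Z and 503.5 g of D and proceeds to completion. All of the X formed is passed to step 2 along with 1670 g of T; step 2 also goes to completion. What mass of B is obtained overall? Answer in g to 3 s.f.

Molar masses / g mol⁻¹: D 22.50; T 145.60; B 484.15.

5550 g

Step 1:
n(Z) = 19.20 mol
n(D) = 503.5 / 22.50 = 22.38 mol
n/ν for Z = 19.20/3 = 6.400
n/ν for D = 22.38/3 = 7.460
Smallest n/ν is Z → limiting reagent.
n(X) produced = (2/3) × 19.20 = 12.80 mol
Step 2:
n(X) available = 12.80 mol
n(T) = 1670 / 145.60 = 11.47 mol
n/ν for X = 12.80/1 = 12.80
n/ν for T = 11.47/1 = 11.47
Smallest n/ν is T → limiting reagent.
n(B) = (1/1) × 11.47 = 11.47 mol
mass = 11.47 × 484.15 = 5553 g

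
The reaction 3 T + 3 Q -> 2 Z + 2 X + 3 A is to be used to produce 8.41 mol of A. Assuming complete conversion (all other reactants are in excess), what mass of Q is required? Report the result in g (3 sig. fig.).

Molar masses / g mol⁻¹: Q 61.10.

514 g

n(A) = 8.410 mol
n(Q) = (3/3) × 8.410 = 8.410 mol
mass = 8.410 × 61.10 = 513.9 g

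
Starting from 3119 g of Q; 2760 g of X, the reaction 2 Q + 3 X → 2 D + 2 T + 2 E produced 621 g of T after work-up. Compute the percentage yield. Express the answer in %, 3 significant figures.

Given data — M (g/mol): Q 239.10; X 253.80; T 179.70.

n(Q) = 3119 / 239.10 = 13.04 mol
n(X) = 2760 / 253.80 = 10.87 mol
n/ν for Q = 13.04/2 = 6.520
n/ν for X = 10.87/3 = 3.623
Smallest n/ν is X → limiting reagent.
theoretical n(T) = (2/3) × 10.87 = 7.247 mol → 1302 g
% yield = 621 / 1302 × 100 = 47.70 %

47.7 %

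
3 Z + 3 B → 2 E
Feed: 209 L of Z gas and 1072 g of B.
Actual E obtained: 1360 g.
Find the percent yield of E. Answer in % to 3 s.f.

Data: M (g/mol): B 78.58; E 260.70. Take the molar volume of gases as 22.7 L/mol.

85.0 %

n(Z) = 209.0 / 22.7 = 9.207 mol
n(B) = 1072 / 78.58 = 13.64 mol
n/ν → Z: 3.069, B: 4.547; Z is limiting.
theoretical n(E) = (2/3) × 9.207 = 6.138 mol → 1600 g
% yield = 1360 / 1600 × 100 = 85.00 %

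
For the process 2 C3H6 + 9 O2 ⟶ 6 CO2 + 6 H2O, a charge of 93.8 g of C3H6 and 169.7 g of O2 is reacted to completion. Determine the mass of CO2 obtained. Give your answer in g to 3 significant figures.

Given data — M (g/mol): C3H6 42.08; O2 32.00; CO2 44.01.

n(C3H6) = 93.80 / 42.08 = 2.229 mol
n(O2) = 169.7 / 32.00 = 5.303 mol
n/ν for C3H6 = 2.229/2 = 1.115
n/ν for O2 = 5.303/9 = 0.5892
Smallest n/ν is O2 → limiting reagent.
n(CO2) = (6/9) × 5.303 = 3.535 mol
mass = 3.535 × 44.01 = 155.6 g

156 g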